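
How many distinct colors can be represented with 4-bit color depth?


Colors = 2^bits = 2^4
= 16 colors


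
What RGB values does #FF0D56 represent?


FF → 255 (R)
0D → 13 (G)
56 → 86 (B)
= RGB(255, 13, 86)


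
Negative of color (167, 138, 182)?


Invert: (255-R, 255-G, 255-B)
R: 255-167 = 88
G: 255-138 = 117
B: 255-182 = 73
= RGB(88, 117, 73)


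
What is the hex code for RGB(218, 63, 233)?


R = 218 → DA (hex)
G = 63 → 3F (hex)
B = 233 → E9 (hex)
Hex = #DA3FE9


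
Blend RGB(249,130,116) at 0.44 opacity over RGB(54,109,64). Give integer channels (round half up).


C = α×F + (1-α)×B, with 1-α = 0.56
R: 0.44×249 + 0.56×54 = 109.56 + 30.24 = 139.80 → 140
G: 0.44×130 + 0.56×109 = 57.20 + 61.04 = 118.24 → 118
B: 0.44×116 + 0.56×64 = 51.04 + 35.84 = 86.88 → 87
= RGB(140, 118, 87)


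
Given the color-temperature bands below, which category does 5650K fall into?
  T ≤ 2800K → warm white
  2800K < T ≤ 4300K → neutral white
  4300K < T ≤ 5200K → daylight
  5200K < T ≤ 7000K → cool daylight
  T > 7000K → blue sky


Temperature: 5650K
5200K < 5650K ≤ 7000K → cool daylight
Classification: cool daylight


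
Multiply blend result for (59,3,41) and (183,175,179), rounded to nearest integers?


Multiply: C = A×B/255, rounded to nearest integer
R: 59×183/255 = 10797/255 ≈ 42.341 → 42
G: 3×175/255 = 525/255 ≈ 2.059 → 2
B: 41×179/255 = 7339/255 ≈ 28.780 → 29
= RGB(42, 2, 29)


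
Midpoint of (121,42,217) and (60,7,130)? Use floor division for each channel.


Midpoint: each channel = ⌊(C₁+C₂)/2⌋
R: ⌊(121+60)/2⌋ = 90
G: ⌊(42+7)/2⌋ = 24
B: ⌊(217+130)/2⌋ = 173
= RGB(90, 24, 173)


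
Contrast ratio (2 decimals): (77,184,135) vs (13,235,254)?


Linearize each sRGB channel c=v/255: c/12.92 if c ≤ 0.04045 else ((c+0.055)/1.055)^2.4
L = 0.2126×R_lin + 0.7152×G_lin + 0.0722×B_lin
Color 1 (77,184,135):
  R=77: 77/255≈0.3020 > 0.04045 → ((0.3020+0.055)/1.055)^2.4 ≈ 0.07421
  G=184: 184/255≈0.7216 > 0.04045 → ((0.7216+0.055)/1.055)^2.4 ≈ 0.47932
  B=135: 135/255≈0.5294 > 0.04045 → ((0.5294+0.055)/1.055)^2.4 ≈ 0.24228
  L1 = 0.2126×0.07421 + 0.7152×0.47932 + 0.0722×0.24228 ≈ 0.37608
Color 2 (13,235,254):
  R=13: 13/255≈0.0510 > 0.04045 → ((0.0510+0.055)/1.055)^2.4 ≈ 0.00402
  G=235: 235/255≈0.9216 > 0.04045 → ((0.9216+0.055)/1.055)^2.4 ≈ 0.83077
  B=254: 254/255≈0.9961 > 0.04045 → ((0.9961+0.055)/1.055)^2.4 ≈ 0.99110
  L2 = 0.2126×0.00402 + 0.7152×0.83077 + 0.0722×0.99110 ≈ 0.66658
Lighter = 0.66658, Darker = 0.37608
Ratio = (L_lighter + 0.05) / (L_darker + 0.05)
Ratio = (0.66658 + 0.05) / (0.37608 + 0.05) = 0.71658 / 0.42608 ≈ 1.6818
Ratio ≈ 1.68:1


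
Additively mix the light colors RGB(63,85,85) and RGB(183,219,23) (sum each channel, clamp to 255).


Additive: each channel = min(255, C₁+C₂)
R: 63+183 = 246 → 246
G: 85+219 = 304 → 255
B: 85+23 = 108 → 108
= RGB(246, 255, 108)


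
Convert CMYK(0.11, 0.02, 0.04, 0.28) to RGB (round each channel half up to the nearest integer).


R = 255 × (1-C) × (1-K) = 255 × 0.89 × 0.72 = 163.404 → 163
G = 255 × (1-M) × (1-K) = 255 × 0.98 × 0.72 = 179.928 → 180
B = 255 × (1-Y) × (1-K) = 255 × 0.96 × 0.72 = 176.256 → 176
= RGB(163, 180, 176)


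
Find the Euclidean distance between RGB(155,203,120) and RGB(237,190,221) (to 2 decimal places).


d = √[(R₁-R₂)² + (G₁-G₂)² + (B₁-B₂)²]
d = √[(155-237)² + (203-190)² + (120-221)²]
d = √[6724 + 169 + 10201]
d = √17094
d ≈ 130.74


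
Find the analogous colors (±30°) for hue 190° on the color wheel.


Base hue: 190°
Left analog: (190 - 30) mod 360 = 160°
Right analog: (190 + 30) mod 360 = 220°
Analogous hues = 160° and 220°


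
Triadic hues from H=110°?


Triadic: equally spaced at 120° intervals
H1 = 110°
H2 = (110 + 120) mod 360 = 230°
H3 = (110 + 240) mod 360 = 350°
Triadic = 110°, 230°, 350°


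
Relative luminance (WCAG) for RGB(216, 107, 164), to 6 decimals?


Linearize each channel (sRGB transfer function): c = v/255; c_lin = c/12.92 if c ≤ 0.04045, else ((c+0.055)/1.055)^2.4
  R: 216/255 ≈ 0.847059 > 0.04045 → ((0.847059+0.055)/1.055)^2.4 ≈ 0.686685
  G: 107/255 ≈ 0.419608 > 0.04045 → ((0.419608+0.055)/1.055)^2.4 ≈ 0.147027
  B: 164/255 ≈ 0.643137 > 0.04045 → ((0.643137+0.055)/1.055)^2.4 ≈ 0.371238
R_lin = 0.686685, G_lin = 0.147027, B_lin = 0.371238
L = 0.2126×R + 0.7152×G + 0.0722×B
L = 0.2126×0.686685 + 0.7152×0.147027 + 0.0722×0.371238
L ≈ 0.277947


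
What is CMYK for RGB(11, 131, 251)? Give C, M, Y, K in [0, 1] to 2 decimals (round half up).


R'=11/255≈0.0431, G'=131/255≈0.5137, B'=251/255≈0.9843
K = 1 - max(R',G',B') = 1 - 251/255 = 4/255 = 0.01568… → 0.02
(1-R'-K)/(1-K) simplifies to (max-R)/max with max = 251:
C = (251-11)/251 = 240/251 = 0.95617… → 0.96
M = (251-131)/251 = 120/251 = 0.47808… → 0.48
Y = (251-251)/251 = 0/251 = 0 → 0.00
= CMYK(0.96, 0.48, 0.00, 0.02)


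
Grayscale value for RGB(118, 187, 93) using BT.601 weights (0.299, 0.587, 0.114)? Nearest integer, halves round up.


Gray = 0.299×R + 0.587×G + 0.114×B
Gray = 0.299×118 + 0.587×187 + 0.114×93
Gray = 35.282 + 109.769 + 10.602
Gray = 155.653 → round half up → 156
Gray = 156


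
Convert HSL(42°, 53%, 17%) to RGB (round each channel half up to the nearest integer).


H=42°, S=0.53, L=0.17
C = (1-|2L-1|)×S = (1-|-0.66|)×0.53 = 0.1802
H' = H/60 = 42/60 ≈ 0.7000; X = C×(1-|H' mod 2 - 1|) = 0.12614
m = L - C/2 = 0.17 - 0.0901 = 0.0799
Sector ⌊H'⌋ = 0 → (R',G',B') = (0.1802, 0.12614, 0.0)
RGB = ((R'+m)×255, (G'+m)×255, (B'+m)×255) = (66.3255, 52.5402, 20.3745)
Round half up → RGB(66, 53, 20)


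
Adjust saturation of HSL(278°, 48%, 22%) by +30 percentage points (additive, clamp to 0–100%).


Original S = 48%
Adjustment = +30 percentage points
New S = 48 + (30) = 78
Clamp to [0, 100] → 78
= HSL(278°, 78%, 22%)


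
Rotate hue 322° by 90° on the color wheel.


New hue = (H + rotation) mod 360
New hue = (322 + 90) mod 360
= 412 mod 360
= 52°


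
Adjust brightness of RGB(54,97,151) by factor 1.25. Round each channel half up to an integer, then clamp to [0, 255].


Multiply each channel by 1.25, round half up, clamp to [0, 255]
R: 54×1.25 = 67.5 → round → 68
G: 97×1.25 = 121.25 → round → 121
B: 151×1.25 = 188.75 → round → 189
= RGB(68, 121, 189)


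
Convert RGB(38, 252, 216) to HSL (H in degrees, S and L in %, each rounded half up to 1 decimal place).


Normalize: R'=38/255≈0.1490, G'=252/255≈0.9882, B'=216/255≈0.8471
Max=252/255, Min=38/255, Δ=Max-Min=214/255
L = (Max+Min)/2 = (252+38)/510 = 290/510 = 0.56862… → L = 56.9%
L > 0.5 → S = Δ/(2-Max-Min) = 214/(510-252-38) = 214/220 = 0.97272… → S = 97.3%
(the 1/255 factors cancel in S and H, so raw channel differences can be used)
Max is G' → H = 60 × ((B-R)/Δ + 2) = 60 × ((216-38)/214 + 2)
  178/214 + 2 = 0.8317… + 2 = 2.8317…
  H = 60 × 2.8317… = 169.906…° → H = 169.9°
= HSL(169.9°, 97.3%, 56.9%)


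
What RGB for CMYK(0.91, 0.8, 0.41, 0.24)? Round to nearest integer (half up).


R = 255 × (1-C) × (1-K) = 255 × 0.09 × 0.76 = 17.442 → 17
G = 255 × (1-M) × (1-K) = 255 × 0.20 × 0.76 = 38.76 → 39
B = 255 × (1-Y) × (1-K) = 255 × 0.59 × 0.76 = 114.342 → 114
= RGB(17, 39, 114)


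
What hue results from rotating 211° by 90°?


New hue = (H + rotation) mod 360
New hue = (211 + 90) mod 360
= 301 mod 360
= 301°


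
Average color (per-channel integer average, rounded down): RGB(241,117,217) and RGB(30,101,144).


Midpoint: each channel = ⌊(C₁+C₂)/2⌋
R: ⌊(241+30)/2⌋ = 135
G: ⌊(117+101)/2⌋ = 109
B: ⌊(217+144)/2⌋ = 180
= RGB(135, 109, 180)


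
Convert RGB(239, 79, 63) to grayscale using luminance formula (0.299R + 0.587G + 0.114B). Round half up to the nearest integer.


Gray = 0.299×R + 0.587×G + 0.114×B
Gray = 0.299×239 + 0.587×79 + 0.114×63
Gray = 71.461 + 46.373 + 7.182
Gray = 125.016 → round half up → 125
Gray = 125


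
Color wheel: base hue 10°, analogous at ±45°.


Base hue: 10°
Left analog: (10 - 45) mod 360 = 325°
Right analog: (10 + 45) mod 360 = 55°
Analogous hues = 325° and 55°


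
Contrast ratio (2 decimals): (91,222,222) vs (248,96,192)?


Linearize each sRGB channel c=v/255: c/12.92 if c ≤ 0.04045 else ((c+0.055)/1.055)^2.4
L = 0.2126×R_lin + 0.7152×G_lin + 0.0722×B_lin
Color 1 (91,222,222):
  R=91: 91/255≈0.3569 > 0.04045 → ((0.3569+0.055)/1.055)^2.4 ≈ 0.10462
  G=222: 222/255≈0.8706 > 0.04045 → ((0.8706+0.055)/1.055)^2.4 ≈ 0.73046
  B=222: 222/255≈0.8706 > 0.04045 → ((0.8706+0.055)/1.055)^2.4 ≈ 0.73046
  L1 = 0.2126×0.10462 + 0.7152×0.73046 + 0.0722×0.73046 ≈ 0.59741
Color 2 (248,96,192):
  R=248: 248/255≈0.9725 > 0.04045 → ((0.9725+0.055)/1.055)^2.4 ≈ 0.93869
  G=96: 96/255≈0.3765 > 0.04045 → ((0.3765+0.055)/1.055)^2.4 ≈ 0.11697
  B=192: 192/255≈0.7529 > 0.04045 → ((0.7529+0.055)/1.055)^2.4 ≈ 0.52712
  L2 = 0.2126×0.93869 + 0.7152×0.11697 + 0.0722×0.52712 ≈ 0.32128
Lighter = 0.59741, Darker = 0.32128
Ratio = (L_lighter + 0.05) / (L_darker + 0.05)
Ratio = (0.59741 + 0.05) / (0.32128 + 0.05) = 0.64741 / 0.37128 ≈ 1.7437
Ratio ≈ 1.74:1


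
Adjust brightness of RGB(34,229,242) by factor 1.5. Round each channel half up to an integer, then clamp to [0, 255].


Multiply each channel by 1.5, round half up, clamp to [0, 255]
R: 34×1.5 = 51
G: 229×1.5 = 343.5 → round → 344 → clamp → 255
B: 242×1.5 = 363 → clamp → 255
= RGB(51, 255, 255)


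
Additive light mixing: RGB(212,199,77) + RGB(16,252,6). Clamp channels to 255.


Additive: each channel = min(255, C₁+C₂)
R: 212+16 = 228 → 228
G: 199+252 = 451 → 255
B: 77+6 = 83 → 83
= RGB(228, 255, 83)


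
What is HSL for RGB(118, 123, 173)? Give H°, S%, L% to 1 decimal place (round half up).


Normalize: R'=118/255≈0.4627, G'=123/255≈0.4824, B'=173/255≈0.6784
Max=173/255, Min=118/255, Δ=Max-Min=55/255
L = (Max+Min)/2 = (173+118)/510 = 291/510 = 0.57058… → L = 57.1%
L > 0.5 → S = Δ/(2-Max-Min) = 55/(510-173-118) = 55/219 = 0.25114… → S = 25.1%
(the 1/255 factors cancel in S and H, so raw channel differences can be used)
Max is B' → H = 60 × ((R-G)/Δ + 4) = 60 × ((118-123)/55 + 4)
  -5/55 + 4 = -0.0909… + 4 = 3.9090…
  H = 60 × 3.9090… = 234.545…° → H = 234.5°
= HSL(234.5°, 25.1%, 57.1%)


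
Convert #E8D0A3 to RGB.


E8 → 232 (R)
D0 → 208 (G)
A3 → 163 (B)
= RGB(232, 208, 163)


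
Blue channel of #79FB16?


Color: #79FB16
R = 79 = 121
G = FB = 251
B = 16 = 22
Blue = 22


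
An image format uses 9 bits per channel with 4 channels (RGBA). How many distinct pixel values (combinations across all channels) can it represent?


Total bits = 9 bits/channel × 4 channels = 36 bits
Distinct pixel values = 2^36
= 68,719,476,736 pixel values


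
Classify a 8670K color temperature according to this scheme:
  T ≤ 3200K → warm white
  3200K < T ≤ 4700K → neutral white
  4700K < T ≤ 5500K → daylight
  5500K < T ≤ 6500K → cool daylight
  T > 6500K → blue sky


Temperature: 8670K
8670K > 6500K → blue sky
Classification: blue sky


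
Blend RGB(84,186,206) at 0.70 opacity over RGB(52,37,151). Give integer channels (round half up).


C = α×F + (1-α)×B, with 1-α = 0.30
R: 0.70×84 + 0.30×52 = 58.80 + 15.60 = 74.40 → 74
G: 0.70×186 + 0.30×37 = 130.20 + 11.10 = 141.30 → 141
B: 0.70×206 + 0.30×151 = 144.20 + 45.30 = 189.50 → 190
= RGB(74, 141, 190)


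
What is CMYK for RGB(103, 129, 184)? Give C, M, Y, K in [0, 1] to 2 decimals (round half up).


R'=103/255≈0.4039, G'=129/255≈0.5059, B'=184/255≈0.7216
K = 1 - max(R',G',B') = 1 - 184/255 = 71/255 = 0.27843… → 0.28
(1-R'-K)/(1-K) simplifies to (max-R)/max with max = 184:
C = (184-103)/184 = 81/184 = 0.44021… → 0.44
M = (184-129)/184 = 55/184 = 0.29891… → 0.30
Y = (184-184)/184 = 0/184 = 0 → 0.00
= CMYK(0.44, 0.30, 0.00, 0.28)


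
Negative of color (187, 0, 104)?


Invert: (255-R, 255-G, 255-B)
R: 255-187 = 68
G: 255-0 = 255
B: 255-104 = 151
= RGB(68, 255, 151)


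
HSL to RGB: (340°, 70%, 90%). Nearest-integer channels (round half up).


H=340°, S=0.70, L=0.90
C = (1-|2L-1|)×S = (1-|0.80|)×0.70 = 0.14
H' = H/60 = 340/60 ≈ 5.6667; X = C×(1-|H' mod 2 - 1|) ≈ 0.0467
m = L - C/2 = 0.90 - 0.07 = 0.83
Sector ⌊H'⌋ = 5 → (R',G',B') = (0.14, 0.0, ≈0.0467)
RGB = ((R'+m)×255, (G'+m)×255, (B'+m)×255) = (247.35, 211.65, 223.55)
Round half up → RGB(247, 212, 224)


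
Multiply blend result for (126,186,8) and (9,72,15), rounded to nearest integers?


Multiply: C = A×B/255, rounded to nearest integer
R: 126×9/255 = 1134/255 ≈ 4.447 → 4
G: 186×72/255 = 13392/255 ≈ 52.518 → 53
B: 8×15/255 = 120/255 ≈ 0.471 → 0
= RGB(4, 53, 0)


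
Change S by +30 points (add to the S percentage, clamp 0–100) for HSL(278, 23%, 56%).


Original S = 23%
Adjustment = +30 percentage points
New S = 23 + (30) = 53
Clamp to [0, 100] → 53
= HSL(278°, 53%, 56%)


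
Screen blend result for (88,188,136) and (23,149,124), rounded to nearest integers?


Screen: C = 255 - (255-A)×(255-B)/255, rounded to nearest integer
R: 255 - (255-88)×(255-23)/255 = 255 - 38744/255 ≈ 255 - 151.937 = 103.063 → 103
G: 255 - (255-188)×(255-149)/255 = 255 - 7102/255 ≈ 255 - 27.851 = 227.149 → 227
B: 255 - (255-136)×(255-124)/255 = 255 - 15589/255 ≈ 255 - 61.133 = 193.867 → 194
= RGB(103, 227, 194)


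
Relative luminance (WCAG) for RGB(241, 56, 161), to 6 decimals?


Linearize each channel (sRGB transfer function): c = v/255; c_lin = c/12.92 if c ≤ 0.04045, else ((c+0.055)/1.055)^2.4
  R: 241/255 ≈ 0.945098 > 0.04045 → ((0.945098+0.055)/1.055)^2.4 ≈ 0.879622
  G: 56/255 ≈ 0.219608 > 0.04045 → ((0.219608+0.055)/1.055)^2.4 ≈ 0.039546
  B: 161/255 ≈ 0.631373 > 0.04045 → ((0.631373+0.055)/1.055)^2.4 ≈ 0.356400
R_lin = 0.879622, G_lin = 0.039546, B_lin = 0.356400
L = 0.2126×R + 0.7152×G + 0.0722×B
L = 0.2126×0.879622 + 0.7152×0.039546 + 0.0722×0.356400
L ≈ 0.241023


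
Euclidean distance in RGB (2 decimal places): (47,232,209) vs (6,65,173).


d = √[(R₁-R₂)² + (G₁-G₂)² + (B₁-B₂)²]
d = √[(47-6)² + (232-65)² + (209-173)²]
d = √[1681 + 27889 + 1296]
d = √30866
d ≈ 175.69


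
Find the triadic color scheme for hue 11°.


Triadic: equally spaced at 120° intervals
H1 = 11°
H2 = (11 + 120) mod 360 = 131°
H3 = (11 + 240) mod 360 = 251°
Triadic = 11°, 131°, 251°


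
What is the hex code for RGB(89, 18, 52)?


R = 89 → 59 (hex)
G = 18 → 12 (hex)
B = 52 → 34 (hex)
Hex = #591234


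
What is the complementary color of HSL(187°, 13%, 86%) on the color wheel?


Complement = opposite side of color wheel = hue + 180°
H' = (187 + 180) mod 360 = 7°
S and L unchanged.
= HSL(7°, 13%, 86%)


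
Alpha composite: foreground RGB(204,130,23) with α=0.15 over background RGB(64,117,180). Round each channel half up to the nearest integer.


C = α×F + (1-α)×B, with 1-α = 0.85
R: 0.15×204 + 0.85×64 = 30.60 + 54.40 = 85.00 → 85
G: 0.15×130 + 0.85×117 = 19.50 + 99.45 = 118.95 → 119
B: 0.15×23 + 0.85×180 = 3.45 + 153.00 = 156.45 → 156
= RGB(85, 119, 156)


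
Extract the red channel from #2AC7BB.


Color: #2AC7BB
R = 2A = 42
G = C7 = 199
B = BB = 187
Red = 42


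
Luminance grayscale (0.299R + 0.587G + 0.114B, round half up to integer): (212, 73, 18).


Gray = 0.299×R + 0.587×G + 0.114×B
Gray = 0.299×212 + 0.587×73 + 0.114×18
Gray = 63.388 + 42.851 + 2.052
Gray = 108.291 → round half up → 108
Gray = 108


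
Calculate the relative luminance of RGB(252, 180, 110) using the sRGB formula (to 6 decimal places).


Linearize each channel (sRGB transfer function): c = v/255; c_lin = c/12.92 if c ≤ 0.04045, else ((c+0.055)/1.055)^2.4
  R: 252/255 ≈ 0.988235 > 0.04045 → ((0.988235+0.055)/1.055)^2.4 ≈ 0.973445
  G: 180/255 ≈ 0.705882 > 0.04045 → ((0.705882+0.055)/1.055)^2.4 ≈ 0.456411
  B: 110/255 ≈ 0.431373 > 0.04045 → ((0.431373+0.055)/1.055)^2.4 ≈ 0.155926
R_lin = 0.973445, G_lin = 0.456411, B_lin = 0.155926
L = 0.2126×R + 0.7152×G + 0.0722×B
L = 0.2126×0.973445 + 0.7152×0.456411 + 0.0722×0.155926
L ≈ 0.544638


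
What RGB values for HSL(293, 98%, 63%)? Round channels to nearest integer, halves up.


H=293°, S=0.98, L=0.63
C = (1-|2L-1|)×S = (1-|0.26|)×0.98 = 0.7252
H' = H/60 = 293/60 ≈ 4.8833; X = C×(1-|H' mod 2 - 1|) ≈ 0.6406
m = L - C/2 = 0.63 - 0.3626 = 0.2674
Sector ⌊H'⌋ = 4 → (R',G',B') = (≈0.6406, 0.0, 0.7252)
RGB = ((R'+m)×255, (G'+m)×255, (B'+m)×255) = (231.5383, 68.187, 253.113)
Round half up → RGB(232, 68, 253)


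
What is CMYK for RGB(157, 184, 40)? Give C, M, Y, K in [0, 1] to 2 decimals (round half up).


R'=157/255≈0.6157, G'=184/255≈0.7216, B'=40/255≈0.1569
K = 1 - max(R',G',B') = 1 - 184/255 = 71/255 = 0.27843… → 0.28
(1-R'-K)/(1-K) simplifies to (max-R)/max with max = 184:
C = (184-157)/184 = 27/184 = 0.14673… → 0.15
M = (184-184)/184 = 0/184 = 0 → 0.00
Y = (184-40)/184 = 144/184 = 0.78260… → 0.78
= CMYK(0.15, 0.00, 0.78, 0.28)


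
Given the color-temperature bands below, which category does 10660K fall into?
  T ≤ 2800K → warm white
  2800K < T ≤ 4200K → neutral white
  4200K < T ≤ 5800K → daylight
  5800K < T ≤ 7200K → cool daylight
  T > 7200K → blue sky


Temperature: 10660K
10660K > 7200K → blue sky
Classification: blue sky


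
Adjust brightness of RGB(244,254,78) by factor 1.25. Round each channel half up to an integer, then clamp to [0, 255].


Multiply each channel by 1.25, round half up, clamp to [0, 255]
R: 244×1.25 = 305 → clamp → 255
G: 254×1.25 = 317.5 → round → 318 → clamp → 255
B: 78×1.25 = 97.5 → round → 98
= RGB(255, 255, 98)


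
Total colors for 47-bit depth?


Colors = 2^bits = 2^47
= 140,737,488,355,328 colors


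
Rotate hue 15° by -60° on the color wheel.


New hue = (H + rotation) mod 360
New hue = (15 -60) mod 360
= -45 mod 360
= 315°


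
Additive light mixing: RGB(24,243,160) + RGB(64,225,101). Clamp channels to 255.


Additive: each channel = min(255, C₁+C₂)
R: 24+64 = 88 → 88
G: 243+225 = 468 → 255
B: 160+101 = 261 → 255
= RGB(88, 255, 255)


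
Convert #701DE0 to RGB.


70 → 112 (R)
1D → 29 (G)
E0 → 224 (B)
= RGB(112, 29, 224)


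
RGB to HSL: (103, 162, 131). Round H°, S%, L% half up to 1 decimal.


Normalize: R'=103/255≈0.4039, G'=162/255≈0.6353, B'=131/255≈0.5137
Max=162/255, Min=103/255, Δ=Max-Min=59/255
L = (Max+Min)/2 = (162+103)/510 = 265/510 = 0.51960… → L = 52.0%
L > 0.5 → S = Δ/(2-Max-Min) = 59/(510-162-103) = 59/245 = 0.24081… → S = 24.1%
(the 1/255 factors cancel in S and H, so raw channel differences can be used)
Max is G' → H = 60 × ((B-R)/Δ + 2) = 60 × ((131-103)/59 + 2)
  28/59 + 2 = 0.4745… + 2 = 2.4745…
  H = 60 × 2.4745… = 148.474…° → H = 148.5°
= HSL(148.5°, 24.1%, 52.0%)


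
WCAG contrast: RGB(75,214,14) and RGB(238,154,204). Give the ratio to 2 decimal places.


Linearize each sRGB channel c=v/255: c/12.92 if c ≤ 0.04045 else ((c+0.055)/1.055)^2.4
L = 0.2126×R_lin + 0.7152×G_lin + 0.0722×B_lin
Color 1 (75,214,14):
  R=75: 75/255≈0.2941 > 0.04045 → ((0.2941+0.055)/1.055)^2.4 ≈ 0.07036
  G=214: 214/255≈0.8392 > 0.04045 → ((0.8392+0.055)/1.055)^2.4 ≈ 0.67244
  B=14: 14/255≈0.0549 > 0.04045 → ((0.0549+0.055)/1.055)^2.4 ≈ 0.00439
  L1 = 0.2126×0.07036 + 0.7152×0.67244 + 0.0722×0.00439 ≈ 0.49621
Color 2 (238,154,204):
  R=238: 238/255≈0.9333 > 0.04045 → ((0.9333+0.055)/1.055)^2.4 ≈ 0.85499
  G=154: 154/255≈0.6039 > 0.04045 → ((0.6039+0.055)/1.055)^2.4 ≈ 0.32314
  B=204: 204/255≈0.8000 > 0.04045 → ((0.8000+0.055)/1.055)^2.4 ≈ 0.60383
  L2 = 0.2126×0.85499 + 0.7152×0.32314 + 0.0722×0.60383 ≈ 0.45648
Lighter = 0.49621, Darker = 0.45648
Ratio = (L_lighter + 0.05) / (L_darker + 0.05)
Ratio = (0.49621 + 0.05) / (0.45648 + 0.05) = 0.54621 / 0.50648 ≈ 1.0784
Ratio ≈ 1.08:1


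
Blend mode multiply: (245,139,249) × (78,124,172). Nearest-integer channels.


Multiply: C = A×B/255, rounded to nearest integer
R: 245×78/255 = 19110/255 ≈ 74.941 → 75
G: 139×124/255 = 17236/255 ≈ 67.592 → 68
B: 249×172/255 = 42828/255 ≈ 167.953 → 168
= RGB(75, 68, 168)


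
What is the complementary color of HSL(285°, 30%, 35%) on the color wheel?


Complement = opposite side of color wheel = hue + 180°
H' = (285 + 180) mod 360 = 105°
S and L unchanged.
= HSL(105°, 30%, 35%)


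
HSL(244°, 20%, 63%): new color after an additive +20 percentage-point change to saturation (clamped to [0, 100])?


Original S = 20%
Adjustment = +20 percentage points
New S = 20 + (20) = 40
Clamp to [0, 100] → 40
= HSL(244°, 40%, 63%)


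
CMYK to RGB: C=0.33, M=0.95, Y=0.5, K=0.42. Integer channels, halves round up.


R = 255 × (1-C) × (1-K) = 255 × 0.67 × 0.58 = 99.093 → 99
G = 255 × (1-M) × (1-K) = 255 × 0.05 × 0.58 = 7.395 → 7
B = 255 × (1-Y) × (1-K) = 255 × 0.50 × 0.58 = 73.95 → 74
= RGB(99, 7, 74)


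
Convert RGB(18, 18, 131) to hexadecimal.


R = 18 → 12 (hex)
G = 18 → 12 (hex)
B = 131 → 83 (hex)
Hex = #121283


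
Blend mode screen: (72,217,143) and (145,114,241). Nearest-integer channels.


Screen: C = 255 - (255-A)×(255-B)/255, rounded to nearest integer
R: 255 - (255-72)×(255-145)/255 = 255 - 20130/255 ≈ 255 - 78.941 = 176.059 → 176
G: 255 - (255-217)×(255-114)/255 = 255 - 5358/255 ≈ 255 - 21.012 = 233.988 → 234
B: 255 - (255-143)×(255-241)/255 = 255 - 1568/255 ≈ 255 - 6.149 = 248.851 → 249
= RGB(176, 234, 249)


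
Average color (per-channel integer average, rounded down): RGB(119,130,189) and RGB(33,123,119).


Midpoint: each channel = ⌊(C₁+C₂)/2⌋
R: ⌊(119+33)/2⌋ = 76
G: ⌊(130+123)/2⌋ = 126
B: ⌊(189+119)/2⌋ = 154
= RGB(76, 126, 154)


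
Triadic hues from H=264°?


Triadic: equally spaced at 120° intervals
H1 = 264°
H2 = (264 + 120) mod 360 = 24°
H3 = (264 + 240) mod 360 = 144°
Triadic = 264°, 24°, 144°


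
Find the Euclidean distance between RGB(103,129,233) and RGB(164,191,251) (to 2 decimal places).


d = √[(R₁-R₂)² + (G₁-G₂)² + (B₁-B₂)²]
d = √[(103-164)² + (129-191)² + (233-251)²]
d = √[3721 + 3844 + 324]
d = √7889
d ≈ 88.82


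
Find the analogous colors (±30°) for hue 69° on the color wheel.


Base hue: 69°
Left analog: (69 - 30) mod 360 = 39°
Right analog: (69 + 30) mod 360 = 99°
Analogous hues = 39° and 99°


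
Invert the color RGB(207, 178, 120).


Invert: (255-R, 255-G, 255-B)
R: 255-207 = 48
G: 255-178 = 77
B: 255-120 = 135
= RGB(48, 77, 135)


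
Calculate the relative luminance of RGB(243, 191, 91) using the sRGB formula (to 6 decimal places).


Linearize each channel (sRGB transfer function): c = v/255; c_lin = c/12.92 if c ≤ 0.04045, else ((c+0.055)/1.055)^2.4
  R: 243/255 ≈ 0.952941 > 0.04045 → ((0.952941+0.055)/1.055)^2.4 ≈ 0.896269
  G: 191/255 ≈ 0.749020 > 0.04045 → ((0.749020+0.055)/1.055)^2.4 ≈ 0.520996
  B: 91/255 ≈ 0.356863 > 0.04045 → ((0.356863+0.055)/1.055)^2.4 ≈ 0.104616
R_lin = 0.896269, G_lin = 0.520996, B_lin = 0.104616
L = 0.2126×R + 0.7152×G + 0.0722×B
L = 0.2126×0.896269 + 0.7152×0.520996 + 0.0722×0.104616
L ≈ 0.570716


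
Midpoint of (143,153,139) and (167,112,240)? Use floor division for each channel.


Midpoint: each channel = ⌊(C₁+C₂)/2⌋
R: ⌊(143+167)/2⌋ = 155
G: ⌊(153+112)/2⌋ = 132
B: ⌊(139+240)/2⌋ = 189
= RGB(155, 132, 189)


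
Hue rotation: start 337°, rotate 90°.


New hue = (H + rotation) mod 360
New hue = (337 + 90) mod 360
= 427 mod 360
= 67°


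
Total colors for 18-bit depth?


Colors = 2^bits = 2^18
= 262,144 colors


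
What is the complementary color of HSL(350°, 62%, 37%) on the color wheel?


Complement = opposite side of color wheel = hue + 180°
H' = (350 + 180) mod 360 = 170°
S and L unchanged.
= HSL(170°, 62%, 37%)


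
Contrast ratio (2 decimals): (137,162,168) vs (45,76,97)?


Linearize each sRGB channel c=v/255: c/12.92 if c ≤ 0.04045 else ((c+0.055)/1.055)^2.4
L = 0.2126×R_lin + 0.7152×G_lin + 0.0722×B_lin
Color 1 (137,162,168):
  R=137: 137/255≈0.5373 > 0.04045 → ((0.5373+0.055)/1.055)^2.4 ≈ 0.25016
  G=162: 162/255≈0.6353 > 0.04045 → ((0.6353+0.055)/1.055)^2.4 ≈ 0.36131
  B=168: 168/255≈0.6588 > 0.04045 → ((0.6588+0.055)/1.055)^2.4 ≈ 0.39157
  L1 = 0.2126×0.25016 + 0.7152×0.36131 + 0.0722×0.39157 ≈ 0.33986
Color 2 (45,76,97):
  R=45: 45/255≈0.1765 > 0.04045 → ((0.1765+0.055)/1.055)^2.4 ≈ 0.02624
  G=76: 76/255≈0.2980 > 0.04045 → ((0.2980+0.055)/1.055)^2.4 ≈ 0.07227
  B=97: 97/255≈0.3804 > 0.04045 → ((0.3804+0.055)/1.055)^2.4 ≈ 0.11954
  L2 = 0.2126×0.02624 + 0.7152×0.07227 + 0.0722×0.11954 ≈ 0.06590
Lighter = 0.33986, Darker = 0.06590
Ratio = (L_lighter + 0.05) / (L_darker + 0.05)
Ratio = (0.33986 + 0.05) / (0.06590 + 0.05) = 0.38986 / 0.11590 ≈ 3.3638
Ratio ≈ 3.36:1


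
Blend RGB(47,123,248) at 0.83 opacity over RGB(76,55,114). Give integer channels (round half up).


C = α×F + (1-α)×B, with 1-α = 0.17
R: 0.83×47 + 0.17×76 = 39.01 + 12.92 = 51.93 → 52
G: 0.83×123 + 0.17×55 = 102.09 + 9.35 = 111.44 → 111
B: 0.83×248 + 0.17×114 = 205.84 + 19.38 = 225.22 → 225
= RGB(52, 111, 225)


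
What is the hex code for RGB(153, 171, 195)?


R = 153 → 99 (hex)
G = 171 → AB (hex)
B = 195 → C3 (hex)
Hex = #99ABC3


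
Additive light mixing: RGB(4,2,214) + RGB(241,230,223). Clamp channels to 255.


Additive: each channel = min(255, C₁+C₂)
R: 4+241 = 245 → 245
G: 2+230 = 232 → 232
B: 214+223 = 437 → 255
= RGB(245, 232, 255)


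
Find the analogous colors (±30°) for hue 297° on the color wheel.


Base hue: 297°
Left analog: (297 - 30) mod 360 = 267°
Right analog: (297 + 30) mod 360 = 327°
Analogous hues = 267° and 327°


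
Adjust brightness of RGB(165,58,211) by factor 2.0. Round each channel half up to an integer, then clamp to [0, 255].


Multiply each channel by 2.0, round half up, clamp to [0, 255]
R: 165×2.0 = 330 → clamp → 255
G: 58×2.0 = 116
B: 211×2.0 = 422 → clamp → 255
= RGB(255, 116, 255)


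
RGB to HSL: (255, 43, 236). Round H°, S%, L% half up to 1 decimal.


Normalize: R'=255/255≈1.0000, G'=43/255≈0.1686, B'=236/255≈0.9255
Max=255/255, Min=43/255, Δ=Max-Min=212/255
L = (Max+Min)/2 = (255+43)/510 = 298/510 = 0.58431… → L = 58.4%
L > 0.5 → S = Δ/(2-Max-Min) = 212/(510-255-43) = 212/212 = 1 → S = 100.0%
(the 1/255 factors cancel in S and H, so raw channel differences can be used)
Max is R' → H = 60 × (((G-B)/Δ) mod 6) = 60 × (((43-236)/212) mod 6)
  (-193)/212 = -0.9103…; negative, so add 6 → 5.0896…
  H = 60 × 5.0896… = 305.377…° → H = 305.4°
= HSL(305.4°, 100.0%, 58.4%)


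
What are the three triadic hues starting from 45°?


Triadic: equally spaced at 120° intervals
H1 = 45°
H2 = (45 + 120) mod 360 = 165°
H3 = (45 + 240) mod 360 = 285°
Triadic = 45°, 165°, 285°


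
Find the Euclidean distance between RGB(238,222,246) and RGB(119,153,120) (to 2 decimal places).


d = √[(R₁-R₂)² + (G₁-G₂)² + (B₁-B₂)²]
d = √[(238-119)² + (222-153)² + (246-120)²]
d = √[14161 + 4761 + 15876]
d = √34798
d ≈ 186.54


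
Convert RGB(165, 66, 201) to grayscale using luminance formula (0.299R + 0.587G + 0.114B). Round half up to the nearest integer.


Gray = 0.299×R + 0.587×G + 0.114×B
Gray = 0.299×165 + 0.587×66 + 0.114×201
Gray = 49.335 + 38.742 + 22.914
Gray = 110.991 → round half up → 111
Gray = 111


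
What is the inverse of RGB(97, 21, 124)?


Invert: (255-R, 255-G, 255-B)
R: 255-97 = 158
G: 255-21 = 234
B: 255-124 = 131
= RGB(158, 234, 131)


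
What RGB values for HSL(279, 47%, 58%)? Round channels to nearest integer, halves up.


H=279°, S=0.47, L=0.58
C = (1-|2L-1|)×S = (1-|0.16|)×0.47 = 0.3948
H' = H/60 = 279/60 ≈ 4.6500; X = C×(1-|H' mod 2 - 1|) = 0.25662
m = L - C/2 = 0.58 - 0.1974 = 0.3826
Sector ⌊H'⌋ = 4 → (R',G',B') = (0.25662, 0.0, 0.3948)
RGB = ((R'+m)×255, (G'+m)×255, (B'+m)×255) = (163.0011, 97.563, 198.237)
Round half up → RGB(163, 98, 198)


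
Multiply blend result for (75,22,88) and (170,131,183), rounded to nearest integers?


Multiply: C = A×B/255, rounded to nearest integer
R: 75×170/255 = 12750/255 ≈ 50.000 → 50
G: 22×131/255 = 2882/255 ≈ 11.302 → 11
B: 88×183/255 = 16104/255 ≈ 63.153 → 63
= RGB(50, 11, 63)


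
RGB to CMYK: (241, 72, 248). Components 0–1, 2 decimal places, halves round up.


R'=241/255≈0.9451, G'=72/255≈0.2824, B'=248/255≈0.9725
K = 1 - max(R',G',B') = 1 - 248/255 = 7/255 = 0.02745… → 0.03
(1-R'-K)/(1-K) simplifies to (max-R)/max with max = 248:
C = (248-241)/248 = 7/248 = 0.02822… → 0.03
M = (248-72)/248 = 176/248 = 0.70967… → 0.71
Y = (248-248)/248 = 0/248 = 0 → 0.00
= CMYK(0.03, 0.71, 0.00, 0.03)


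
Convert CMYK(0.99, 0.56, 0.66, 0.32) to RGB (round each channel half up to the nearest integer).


R = 255 × (1-C) × (1-K) = 255 × 0.01 × 0.68 = 1.734 → 2
G = 255 × (1-M) × (1-K) = 255 × 0.44 × 0.68 = 76.296 → 76
B = 255 × (1-Y) × (1-K) = 255 × 0.34 × 0.68 = 58.956 → 59
= RGB(2, 76, 59)


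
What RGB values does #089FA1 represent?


08 → 8 (R)
9F → 159 (G)
A1 → 161 (B)
= RGB(8, 159, 161)


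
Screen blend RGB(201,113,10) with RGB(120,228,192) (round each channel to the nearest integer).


Screen: C = 255 - (255-A)×(255-B)/255, rounded to nearest integer
R: 255 - (255-201)×(255-120)/255 = 255 - 7290/255 ≈ 255 - 28.588 = 226.412 → 226
G: 255 - (255-113)×(255-228)/255 = 255 - 3834/255 ≈ 255 - 15.035 = 239.965 → 240
B: 255 - (255-10)×(255-192)/255 = 255 - 15435/255 ≈ 255 - 60.529 = 194.471 → 194
= RGB(226, 240, 194)


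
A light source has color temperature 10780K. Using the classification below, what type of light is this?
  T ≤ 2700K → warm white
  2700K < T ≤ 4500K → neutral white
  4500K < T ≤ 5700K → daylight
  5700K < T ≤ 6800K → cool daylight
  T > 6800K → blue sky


Temperature: 10780K
10780K > 6800K → blue sky
Classification: blue sky


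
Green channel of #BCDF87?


Color: #BCDF87
R = BC = 188
G = DF = 223
B = 87 = 135
Green = 223


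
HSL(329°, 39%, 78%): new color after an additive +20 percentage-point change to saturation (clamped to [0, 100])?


Original S = 39%
Adjustment = +20 percentage points
New S = 39 + (20) = 59
Clamp to [0, 100] → 59
= HSL(329°, 59%, 78%)


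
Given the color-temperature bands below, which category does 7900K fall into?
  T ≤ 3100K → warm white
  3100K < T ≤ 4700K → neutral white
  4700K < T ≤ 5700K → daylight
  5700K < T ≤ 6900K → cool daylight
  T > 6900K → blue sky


Temperature: 7900K
7900K > 6900K → blue sky
Classification: blue sky


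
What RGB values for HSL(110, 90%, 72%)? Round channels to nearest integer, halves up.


H=110°, S=0.90, L=0.72
C = (1-|2L-1|)×S = (1-|0.44|)×0.90 = 0.504
H' = H/60 = 110/60 ≈ 1.8333; X = C×(1-|H' mod 2 - 1|) = 0.084
m = L - C/2 = 0.72 - 0.252 = 0.468
Sector ⌊H'⌋ = 1 → (R',G',B') = (0.084, 0.504, 0.0)
RGB = ((R'+m)×255, (G'+m)×255, (B'+m)×255) = (140.76, 247.86, 119.34)
Round half up → RGB(141, 248, 119)


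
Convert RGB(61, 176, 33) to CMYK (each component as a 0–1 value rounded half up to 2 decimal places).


R'=61/255≈0.2392, G'=176/255≈0.6902, B'=33/255≈0.1294
K = 1 - max(R',G',B') = 1 - 176/255 = 79/255 = 0.30980… → 0.31
(1-R'-K)/(1-K) simplifies to (max-R)/max with max = 176:
C = (176-61)/176 = 115/176 = 0.65340… → 0.65
M = (176-176)/176 = 0/176 = 0 → 0.00
Y = (176-33)/176 = 143/176 = 0.8125 → 0.81
= CMYK(0.65, 0.00, 0.81, 0.31)


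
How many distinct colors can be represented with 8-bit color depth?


Colors = 2^bits = 2^8
= 256 colors


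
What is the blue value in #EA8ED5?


Color: #EA8ED5
R = EA = 234
G = 8E = 142
B = D5 = 213
Blue = 213


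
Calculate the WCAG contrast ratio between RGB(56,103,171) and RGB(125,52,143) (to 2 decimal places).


Linearize each sRGB channel c=v/255: c/12.92 if c ≤ 0.04045 else ((c+0.055)/1.055)^2.4
L = 0.2126×R_lin + 0.7152×G_lin + 0.0722×B_lin
Color 1 (56,103,171):
  R=56: 56/255≈0.2196 > 0.04045 → ((0.2196+0.055)/1.055)^2.4 ≈ 0.03955
  G=103: 103/255≈0.4039 > 0.04045 → ((0.4039+0.055)/1.055)^2.4 ≈ 0.13563
  B=171: 171/255≈0.6706 > 0.04045 → ((0.6706+0.055)/1.055)^2.4 ≈ 0.40724
  L1 = 0.2126×0.03955 + 0.7152×0.13563 + 0.0722×0.40724 ≈ 0.13482
Color 2 (125,52,143):
  R=125: 125/255≈0.4902 > 0.04045 → ((0.4902+0.055)/1.055)^2.4 ≈ 0.20508
  G=52: 52/255≈0.2039 > 0.04045 → ((0.2039+0.055)/1.055)^2.4 ≈ 0.03434
  B=143: 143/255≈0.5608 > 0.04045 → ((0.5608+0.055)/1.055)^2.4 ≈ 0.27468
  L2 = 0.2126×0.20508 + 0.7152×0.03434 + 0.0722×0.27468 ≈ 0.08799
Lighter = 0.13482, Darker = 0.08799
Ratio = (L_lighter + 0.05) / (L_darker + 0.05)
Ratio = (0.13482 + 0.05) / (0.08799 + 0.05) = 0.18482 / 0.13799 ≈ 1.3393
Ratio ≈ 1.34:1


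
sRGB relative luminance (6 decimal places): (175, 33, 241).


Linearize each channel (sRGB transfer function): c = v/255; c_lin = c/12.92 if c ≤ 0.04045, else ((c+0.055)/1.055)^2.4
  R: 175/255 ≈ 0.686275 > 0.04045 → ((0.686275+0.055)/1.055)^2.4 ≈ 0.428690
  G: 33/255 ≈ 0.129412 > 0.04045 → ((0.129412+0.055)/1.055)^2.4 ≈ 0.015209
  B: 241/255 ≈ 0.945098 > 0.04045 → ((0.945098+0.055)/1.055)^2.4 ≈ 0.879622
R_lin = 0.428690, G_lin = 0.015209, B_lin = 0.879622
L = 0.2126×R + 0.7152×G + 0.0722×B
L = 0.2126×0.428690 + 0.7152×0.015209 + 0.0722×0.879622
L ≈ 0.165525


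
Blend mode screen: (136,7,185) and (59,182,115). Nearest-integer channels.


Screen: C = 255 - (255-A)×(255-B)/255, rounded to nearest integer
R: 255 - (255-136)×(255-59)/255 = 255 - 23324/255 ≈ 255 - 91.467 = 163.533 → 164
G: 255 - (255-7)×(255-182)/255 = 255 - 18104/255 ≈ 255 - 70.996 = 184.004 → 184
B: 255 - (255-185)×(255-115)/255 = 255 - 9800/255 ≈ 255 - 38.431 = 216.569 → 217
= RGB(164, 184, 217)


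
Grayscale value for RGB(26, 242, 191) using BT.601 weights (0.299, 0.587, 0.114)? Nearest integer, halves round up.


Gray = 0.299×R + 0.587×G + 0.114×B
Gray = 0.299×26 + 0.587×242 + 0.114×191
Gray = 7.774 + 142.054 + 21.774
Gray = 171.602 → round half up → 172
Gray = 172


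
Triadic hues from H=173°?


Triadic: equally spaced at 120° intervals
H1 = 173°
H2 = (173 + 120) mod 360 = 293°
H3 = (173 + 240) mod 360 = 53°
Triadic = 173°, 293°, 53°


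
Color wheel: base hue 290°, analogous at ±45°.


Base hue: 290°
Left analog: (290 - 45) mod 360 = 245°
Right analog: (290 + 45) mod 360 = 335°
Analogous hues = 245° and 335°


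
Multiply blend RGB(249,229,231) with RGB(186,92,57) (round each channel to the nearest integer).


Multiply: C = A×B/255, rounded to nearest integer
R: 249×186/255 = 46314/255 ≈ 181.624 → 182
G: 229×92/255 = 21068/255 ≈ 82.620 → 83
B: 231×57/255 = 13167/255 ≈ 51.635 → 52
= RGB(182, 83, 52)


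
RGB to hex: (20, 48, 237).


R = 20 → 14 (hex)
G = 48 → 30 (hex)
B = 237 → ED (hex)
Hex = #1430ED


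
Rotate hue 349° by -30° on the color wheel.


New hue = (H + rotation) mod 360
New hue = (349 -30) mod 360
= 319 mod 360
= 319°


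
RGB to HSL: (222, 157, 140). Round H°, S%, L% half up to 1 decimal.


Normalize: R'=222/255≈0.8706, G'=157/255≈0.6157, B'=140/255≈0.5490
Max=222/255, Min=140/255, Δ=Max-Min=82/255
L = (Max+Min)/2 = (222+140)/510 = 362/510 = 0.70980… → L = 71.0%
L > 0.5 → S = Δ/(2-Max-Min) = 82/(510-222-140) = 82/148 = 0.55405… → S = 55.4%
(the 1/255 factors cancel in S and H, so raw channel differences can be used)
Max is R' → H = 60 × (((G-B)/Δ) mod 6) = 60 × (((157-140)/82) mod 6)
  17/82 = 0.2073…
  H = 60 × 0.2073… = 12.439…° → H = 12.4°
= HSL(12.4°, 55.4%, 71.0%)


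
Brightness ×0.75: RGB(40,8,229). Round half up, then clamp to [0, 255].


Multiply each channel by 0.75, round half up, clamp to [0, 255]
R: 40×0.75 = 30
G: 8×0.75 = 6
B: 229×0.75 = 171.75 → round → 172
= RGB(30, 6, 172)


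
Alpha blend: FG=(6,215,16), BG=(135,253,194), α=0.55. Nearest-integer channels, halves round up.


C = α×F + (1-α)×B, with 1-α = 0.45
R: 0.55×6 + 0.45×135 = 3.30 + 60.75 = 64.05 → 64
G: 0.55×215 + 0.45×253 = 118.25 + 113.85 = 232.10 → 232
B: 0.55×16 + 0.45×194 = 8.80 + 87.30 = 96.10 → 96
= RGB(64, 232, 96)


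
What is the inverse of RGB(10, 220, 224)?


Invert: (255-R, 255-G, 255-B)
R: 255-10 = 245
G: 255-220 = 35
B: 255-224 = 31
= RGB(245, 35, 31)


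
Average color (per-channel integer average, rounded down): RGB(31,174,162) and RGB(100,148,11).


Midpoint: each channel = ⌊(C₁+C₂)/2⌋
R: ⌊(31+100)/2⌋ = 65
G: ⌊(174+148)/2⌋ = 161
B: ⌊(162+11)/2⌋ = 86
= RGB(65, 161, 86)


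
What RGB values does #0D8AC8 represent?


0D → 13 (R)
8A → 138 (G)
C8 → 200 (B)
= RGB(13, 138, 200)


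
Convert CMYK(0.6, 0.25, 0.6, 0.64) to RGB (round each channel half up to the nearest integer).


R = 255 × (1-C) × (1-K) = 255 × 0.40 × 0.36 = 36.72 → 37
G = 255 × (1-M) × (1-K) = 255 × 0.75 × 0.36 = 68.85 → 69
B = 255 × (1-Y) × (1-K) = 255 × 0.40 × 0.36 = 36.72 → 37
= RGB(37, 69, 37)


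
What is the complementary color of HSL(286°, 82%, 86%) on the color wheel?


Complement = opposite side of color wheel = hue + 180°
H' = (286 + 180) mod 360 = 106°
S and L unchanged.
= HSL(106°, 82%, 86%)


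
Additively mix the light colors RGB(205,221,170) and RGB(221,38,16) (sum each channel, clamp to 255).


Additive: each channel = min(255, C₁+C₂)
R: 205+221 = 426 → 255
G: 221+38 = 259 → 255
B: 170+16 = 186 → 186
= RGB(255, 255, 186)


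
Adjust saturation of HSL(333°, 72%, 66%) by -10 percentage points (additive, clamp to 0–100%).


Original S = 72%
Adjustment = -10 percentage points
New S = 72 + (-10) = 62
Clamp to [0, 100] → 62
= HSL(333°, 62%, 66%)


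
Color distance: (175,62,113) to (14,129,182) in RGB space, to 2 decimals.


d = √[(R₁-R₂)² + (G₁-G₂)² + (B₁-B₂)²]
d = √[(175-14)² + (62-129)² + (113-182)²]
d = √[25921 + 4489 + 4761]
d = √35171
d ≈ 187.54


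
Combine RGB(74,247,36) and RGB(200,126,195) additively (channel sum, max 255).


Additive: each channel = min(255, C₁+C₂)
R: 74+200 = 274 → 255
G: 247+126 = 373 → 255
B: 36+195 = 231 → 231
= RGB(255, 255, 231)


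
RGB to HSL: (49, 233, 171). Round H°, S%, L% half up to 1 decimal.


Normalize: R'=49/255≈0.1922, G'=233/255≈0.9137, B'=171/255≈0.6706
Max=233/255, Min=49/255, Δ=Max-Min=184/255
L = (Max+Min)/2 = (233+49)/510 = 282/510 = 0.55294… → L = 55.3%
L > 0.5 → S = Δ/(2-Max-Min) = 184/(510-233-49) = 184/228 = 0.80701… → S = 80.7%
(the 1/255 factors cancel in S and H, so raw channel differences can be used)
Max is G' → H = 60 × ((B-R)/Δ + 2) = 60 × ((171-49)/184 + 2)
  122/184 + 2 = 0.6630… + 2 = 2.6630…
  H = 60 × 2.6630… = 159.782…° → H = 159.8°
= HSL(159.8°, 80.7%, 55.3%)


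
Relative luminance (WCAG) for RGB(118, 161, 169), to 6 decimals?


Linearize each channel (sRGB transfer function): c = v/255; c_lin = c/12.92 if c ≤ 0.04045, else ((c+0.055)/1.055)^2.4
  R: 118/255 ≈ 0.462745 > 0.04045 → ((0.462745+0.055)/1.055)^2.4 ≈ 0.181164
  G: 161/255 ≈ 0.631373 > 0.04045 → ((0.631373+0.055)/1.055)^2.4 ≈ 0.356400
  B: 169/255 ≈ 0.662745 > 0.04045 → ((0.662745+0.055)/1.055)^2.4 ≈ 0.396755
R_lin = 0.181164, G_lin = 0.356400, B_lin = 0.396755
L = 0.2126×R + 0.7152×G + 0.0722×B
L = 0.2126×0.181164 + 0.7152×0.356400 + 0.0722×0.396755
L ≈ 0.322059
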